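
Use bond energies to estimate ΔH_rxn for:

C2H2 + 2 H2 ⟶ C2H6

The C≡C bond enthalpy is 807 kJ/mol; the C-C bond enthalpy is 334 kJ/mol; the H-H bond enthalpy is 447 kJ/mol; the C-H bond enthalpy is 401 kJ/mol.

ΔH ≈ −237 kJ

Bonds broken (reactants):
  C≡C: 1 × 807 = 807
  C-H: 2 × 401 = 802
  H-H: 2 × 447 = 894
  Σ(broken) = 2503 kJ
Bonds formed (products):
  C-C: 1 × 334 = 334
  C-H: 6 × 401 = 2406
  Σ(formed) = 2740 kJ
ΔH = Σ(broken) − Σ(formed) = 2503 − 2740 = −237 kJ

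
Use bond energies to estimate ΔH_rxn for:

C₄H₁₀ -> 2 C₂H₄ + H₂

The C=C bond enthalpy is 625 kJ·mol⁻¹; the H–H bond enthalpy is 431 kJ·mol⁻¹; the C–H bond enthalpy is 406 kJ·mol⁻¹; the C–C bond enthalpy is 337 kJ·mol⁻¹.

Bonds broken (reactants):
  C–C: 3 × 337 = 1011
  C–H: 10 × 406 = 4060
  Σ(broken) = 5071 kJ
Bonds formed (products):
  C–H: 8 × 406 = 3248
  C=C: 2 × 625 = 1250
  H–H: 1 × 431 = 431
  Σ(formed) = 4929 kJ
ΔH = Σ(broken) − Σ(formed) = 5071 − 4929 = +142 kJ

ΔH ≈ +142 kJ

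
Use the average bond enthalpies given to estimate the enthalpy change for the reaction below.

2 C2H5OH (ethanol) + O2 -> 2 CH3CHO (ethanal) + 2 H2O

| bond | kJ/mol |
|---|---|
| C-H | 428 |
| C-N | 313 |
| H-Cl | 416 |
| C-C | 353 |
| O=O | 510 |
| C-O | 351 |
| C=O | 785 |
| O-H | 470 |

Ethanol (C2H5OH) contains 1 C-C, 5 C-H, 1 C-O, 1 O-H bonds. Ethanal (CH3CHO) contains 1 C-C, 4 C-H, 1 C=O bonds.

Bonds broken (reactants):
  C-C: 2 × 353 = 706
  C-H: 10 × 428 = 4280
  C-O: 2 × 351 = 702
  O-H: 2 × 470 = 940
  O=O: 1 × 510 = 510
  Σ(broken) = 7138 kJ
Bonds formed (products):
  C-C: 2 × 353 = 706
  C-H: 8 × 428 = 3424
  C=O: 2 × 785 = 1570
  O-H: 4 × 470 = 1880
  Σ(formed) = 7580 kJ
ΔH = Σ(broken) − Σ(formed) = 7138 − 7580 = −442 kJ

ΔH ≈ −442 kJ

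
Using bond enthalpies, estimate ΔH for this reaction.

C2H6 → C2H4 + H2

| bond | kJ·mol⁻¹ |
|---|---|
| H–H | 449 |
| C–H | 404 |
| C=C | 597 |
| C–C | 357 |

Bonds broken (reactants):
  C–C: 1 × 357 = 357
  C–H: 6 × 404 = 2424
  Σ(broken) = 2781 kJ
Bonds formed (products):
  C–H: 4 × 404 = 1616
  C=C: 1 × 597 = 597
  H–H: 1 × 449 = 449
  Σ(formed) = 2662 kJ
ΔH = Σ(broken) − Σ(formed) = 2781 − 2662 = +119 kJ

ΔH ≈ +119 kJ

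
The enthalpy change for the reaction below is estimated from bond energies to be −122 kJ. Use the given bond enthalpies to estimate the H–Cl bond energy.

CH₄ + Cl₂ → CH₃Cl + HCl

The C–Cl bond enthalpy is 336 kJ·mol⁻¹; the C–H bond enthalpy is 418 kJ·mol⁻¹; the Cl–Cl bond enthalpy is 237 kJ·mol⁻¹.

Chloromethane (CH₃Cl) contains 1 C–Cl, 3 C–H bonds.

D(H–Cl) ≈ 441 kJ/mol

Let D be the H–Cl bond energy.
Σ(broken) = 4×418 + 1×237 = 1909
Σ(formed) = 1×336 + 3×418 + 1×D = 1590 + D
ΔH = Σ(broken) − Σ(formed) = (1909) − (1590 + D) = +319 − D
Setting this equal to −122 kJ gives D = 441 kJ/mol.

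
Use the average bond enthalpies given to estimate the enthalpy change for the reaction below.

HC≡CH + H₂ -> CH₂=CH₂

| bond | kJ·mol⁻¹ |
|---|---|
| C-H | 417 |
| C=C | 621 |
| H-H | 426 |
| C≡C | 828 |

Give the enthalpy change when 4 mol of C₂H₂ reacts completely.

ΔH = −804 kJ

Bonds broken (reactants):
  C≡C: 1 × 828 = 828
  C-H: 2 × 417 = 834
  H-H: 1 × 426 = 426
  Σ(broken) = 2088 kJ
Bonds formed (products):
  C-H: 4 × 417 = 1668
  C=C: 1 × 621 = 621
  Σ(formed) = 2289 kJ
ΔH = Σ(broken) − Σ(formed) = 2088 − 2289 = −201 kJ
For 4× the reaction as written: 4 × (−201) = −804 kJ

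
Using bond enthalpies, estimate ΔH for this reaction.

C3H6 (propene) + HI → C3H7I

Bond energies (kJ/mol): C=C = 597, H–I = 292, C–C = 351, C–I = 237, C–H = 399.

ΔH ≈ −98 kJ

Bonds broken (reactants):
  C–C: 1 × 351 = 351
  C–H: 6 × 399 = 2394
  C=C: 1 × 597 = 597
  H–I: 1 × 292 = 292
  Σ(broken) = 3634 kJ
Bonds formed (products):
  C–C: 2 × 351 = 702
  C–H: 7 × 399 = 2793
  C–I: 1 × 237 = 237
  Σ(formed) = 3732 kJ
ΔH = Σ(broken) − Σ(formed) = 3634 − 3732 = −98 kJ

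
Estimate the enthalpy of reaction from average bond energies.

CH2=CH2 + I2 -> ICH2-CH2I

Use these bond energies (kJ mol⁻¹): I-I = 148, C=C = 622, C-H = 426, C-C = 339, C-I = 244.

Bonds broken (reactants):
  C-H: 4 × 426 = 1704
  C=C: 1 × 622 = 622
  I-I: 1 × 148 = 148
  Σ(broken) = 2474 kJ
Bonds formed (products):
  C-C: 1 × 339 = 339
  C-H: 4 × 426 = 1704
  C-I: 2 × 244 = 488
  Σ(formed) = 2531 kJ
ΔH = Σ(broken) − Σ(formed) = 2474 − 2531 = −57 kJ

ΔH ≈ −57 kJ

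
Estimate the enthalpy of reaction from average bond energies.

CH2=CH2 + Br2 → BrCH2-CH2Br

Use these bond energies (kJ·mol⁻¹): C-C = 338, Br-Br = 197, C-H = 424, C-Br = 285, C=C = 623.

ΔH ≈ −88 kJ

Bonds broken (reactants):
  Br-Br: 1 × 197 = 197
  C-H: 4 × 424 = 1696
  C=C: 1 × 623 = 623
  Σ(broken) = 2516 kJ
Bonds formed (products):
  C-Br: 2 × 285 = 570
  C-C: 1 × 338 = 338
  C-H: 4 × 424 = 1696
  Σ(formed) = 2604 kJ
ΔH = Σ(broken) − Σ(formed) = 2516 − 2604 = −88 kJ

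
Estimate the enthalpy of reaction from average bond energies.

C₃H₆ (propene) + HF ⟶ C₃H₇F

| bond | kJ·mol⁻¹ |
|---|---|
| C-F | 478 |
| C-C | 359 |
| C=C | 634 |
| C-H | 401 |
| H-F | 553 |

Bonds broken (reactants):
  C-C: 1 × 359 = 359
  C-H: 6 × 401 = 2406
  C=C: 1 × 634 = 634
  H-F: 1 × 553 = 553
  Σ(broken) = 3952 kJ
Bonds formed (products):
  C-C: 2 × 359 = 718
  C-F: 1 × 478 = 478
  C-H: 7 × 401 = 2807
  Σ(formed) = 4003 kJ
ΔH = Σ(broken) − Σ(formed) = 3952 − 4003 = −51 kJ

ΔH ≈ −51 kJ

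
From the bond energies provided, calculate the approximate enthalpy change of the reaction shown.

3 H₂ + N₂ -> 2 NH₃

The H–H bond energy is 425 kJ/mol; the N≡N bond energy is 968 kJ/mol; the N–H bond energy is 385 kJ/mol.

ΔH ≈ −67 kJ

Bonds broken (reactants):
  H–H: 3 × 425 = 1275
  N≡N: 1 × 968 = 968
  Σ(broken) = 2243 kJ
Bonds formed (products):
  N–H: 6 × 385 = 2310
  Σ(formed) = 2310 kJ
ΔH = Σ(broken) − Σ(formed) = 2243 − 2310 = −67 kJ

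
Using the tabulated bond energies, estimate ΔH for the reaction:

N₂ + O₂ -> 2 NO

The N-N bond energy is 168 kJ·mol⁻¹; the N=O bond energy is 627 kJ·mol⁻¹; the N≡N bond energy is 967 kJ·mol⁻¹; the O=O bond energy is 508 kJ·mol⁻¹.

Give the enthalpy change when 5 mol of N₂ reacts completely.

ΔH = +1105 kJ

Bonds broken (reactants):
  N≡N: 1 × 967 = 967
  O=O: 1 × 508 = 508
  Σ(broken) = 1475 kJ
Bonds formed (products):
  N=O: 2 × 627 = 1254
  Σ(formed) = 1254 kJ
ΔH = Σ(broken) − Σ(formed) = 1475 − 1254 = +221 kJ
For 5× the reaction as written: 5 × (+221) = +1105 kJ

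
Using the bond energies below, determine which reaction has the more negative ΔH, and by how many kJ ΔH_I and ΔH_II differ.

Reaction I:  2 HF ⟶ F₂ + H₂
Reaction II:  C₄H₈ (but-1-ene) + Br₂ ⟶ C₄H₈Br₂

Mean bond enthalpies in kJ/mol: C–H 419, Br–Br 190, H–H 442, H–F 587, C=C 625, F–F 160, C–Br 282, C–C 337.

Reaction II, by 658 kJ

Reaction I:
  Bonds broken (reactants):
    H–F: 2 × 587 = 1174
    Σ(broken) = 1174 kJ
  Bonds formed (products):
    F–F: 1 × 160 = 160
    H–H: 1 × 442 = 442
    Σ(formed) = 602 kJ
  ΔH_I = 1174 − 602 = +572 kJ
Reaction II:
  Bonds broken (reactants):
    Br–Br: 1 × 190 = 190
    C–C: 2 × 337 = 674
    C–H: 8 × 419 = 3352
    C=C: 1 × 625 = 625
    Σ(broken) = 4841 kJ
  Bonds formed (products):
    C–Br: 2 × 282 = 564
    C–C: 3 × 337 = 1011
    C–H: 8 × 419 = 3352
    Σ(formed) = 4927 kJ
  ΔH_II = 4841 − 4927 = −86 kJ
ΔH_I − ΔH_II = +658 kJ, so reaction II has the more negative ΔH; |ΔH_I − ΔH_II| = 658 kJ.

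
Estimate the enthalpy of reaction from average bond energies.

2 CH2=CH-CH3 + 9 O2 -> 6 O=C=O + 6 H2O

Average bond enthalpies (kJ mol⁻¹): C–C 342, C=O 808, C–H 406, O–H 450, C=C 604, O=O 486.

ΔH ≈ −3958 kJ

Bonds broken (reactants):
  C–C: 2 × 342 = 684
  C–H: 12 × 406 = 4872
  C=C: 2 × 604 = 1208
  O=O: 9 × 486 = 4374
  Σ(broken) = 11138 kJ
Bonds formed (products):
  C=O: 12 × 808 = 9696
  O–H: 12 × 450 = 5400
  Σ(formed) = 15096 kJ
ΔH = Σ(broken) − Σ(formed) = 11138 − 15096 = −3958 kJ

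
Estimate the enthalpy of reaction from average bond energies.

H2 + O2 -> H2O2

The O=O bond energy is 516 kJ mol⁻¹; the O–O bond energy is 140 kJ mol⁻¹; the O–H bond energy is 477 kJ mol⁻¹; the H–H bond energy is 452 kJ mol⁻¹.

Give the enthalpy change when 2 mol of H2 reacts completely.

ΔH = −252 kJ

Bonds broken (reactants):
  H–H: 1 × 452 = 452
  O=O: 1 × 516 = 516
  Σ(broken) = 968 kJ
Bonds formed (products):
  O–H: 2 × 477 = 954
  O–O: 1 × 140 = 140
  Σ(formed) = 1094 kJ
ΔH = Σ(broken) − Σ(formed) = 968 − 1094 = −126 kJ
For 2× the reaction as written: 2 × (−126) = −252 kJ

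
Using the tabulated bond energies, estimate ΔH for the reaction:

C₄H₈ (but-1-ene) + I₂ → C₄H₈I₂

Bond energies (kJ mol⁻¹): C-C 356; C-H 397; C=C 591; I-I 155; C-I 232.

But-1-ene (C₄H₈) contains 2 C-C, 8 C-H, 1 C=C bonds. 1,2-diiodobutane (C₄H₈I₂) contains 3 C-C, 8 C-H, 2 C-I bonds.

Bonds broken (reactants):
  C-C: 2 × 356 = 712
  C-H: 8 × 397 = 3176
  C=C: 1 × 591 = 591
  I-I: 1 × 155 = 155
  Σ(broken) = 4634 kJ
Bonds formed (products):
  C-C: 3 × 356 = 1068
  C-H: 8 × 397 = 3176
  C-I: 2 × 232 = 464
  Σ(formed) = 4708 kJ
ΔH = Σ(broken) − Σ(formed) = 4634 − 4708 = −74 kJ

ΔH ≈ −74 kJ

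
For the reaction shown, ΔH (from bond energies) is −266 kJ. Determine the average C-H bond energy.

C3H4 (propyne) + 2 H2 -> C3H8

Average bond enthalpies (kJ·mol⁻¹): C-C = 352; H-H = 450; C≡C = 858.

D(C-H) ≈ 418 kJ/mol

Let D be the C-H bond energy.
Σ(broken) = 1×858 + 1×352 + 4×D + 2×450 = 2110 + 4D
Σ(formed) = 2×352 + 8×D = 704 + 8D
ΔH = Σ(broken) − Σ(formed) = (2110 + 4D) − (704 + 8D) = +1406 − 4D
Setting this equal to −266 kJ gives 4D = 1672, so D = 418 kJ/mol.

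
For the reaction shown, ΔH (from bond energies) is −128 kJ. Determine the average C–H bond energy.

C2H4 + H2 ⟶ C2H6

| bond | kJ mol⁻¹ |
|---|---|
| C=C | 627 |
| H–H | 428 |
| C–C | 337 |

D(C–H) ≈ 423 kJ/mol

Let D be the C–H bond energy.
Σ(broken) = 4×D + 1×627 + 1×428 = 1055 + 4D
Σ(formed) = 1×337 + 6×D = 337 + 6D
ΔH = Σ(broken) − Σ(formed) = (1055 + 4D) − (337 + 6D) = +718 − 2D
Setting this equal to −128 kJ gives 2D = 846, so D = 423 kJ/mol.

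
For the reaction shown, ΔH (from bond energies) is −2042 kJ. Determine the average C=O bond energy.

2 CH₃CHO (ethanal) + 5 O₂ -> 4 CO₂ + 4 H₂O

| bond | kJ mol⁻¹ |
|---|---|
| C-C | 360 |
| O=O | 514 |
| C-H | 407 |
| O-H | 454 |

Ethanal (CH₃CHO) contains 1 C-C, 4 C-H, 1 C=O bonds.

Let D be the C=O bond energy.
Σ(broken) = 2×360 + 8×407 + 2×D + 5×514 = 6546 + 2D
Σ(formed) = 8×D + 8×454 = 3632 + 8D
ΔH = Σ(broken) − Σ(formed) = (6546 + 2D) − (3632 + 8D) = +2914 − 6D
Setting this equal to −2042 kJ gives 6D = 4956, so D = 826 kJ/mol.

D(C=O) ≈ 826 kJ/mol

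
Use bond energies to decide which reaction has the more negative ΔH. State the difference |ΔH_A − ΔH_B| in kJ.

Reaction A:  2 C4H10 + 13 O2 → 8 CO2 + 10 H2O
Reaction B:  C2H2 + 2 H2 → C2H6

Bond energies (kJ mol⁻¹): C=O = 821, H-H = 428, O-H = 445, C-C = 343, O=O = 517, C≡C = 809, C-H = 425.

Reaction A:
  Bonds broken (reactants):
    C-C: 6 × 343 = 2058
    C-H: 20 × 425 = 8500
    O=O: 13 × 517 = 6721
    Σ(broken) = 17279 kJ
  Bonds formed (products):
    C=O: 16 × 821 = 13136
    O-H: 20 × 445 = 8900
    Σ(formed) = 22036 kJ
  ΔH_A = 17279 − 22036 = −4757 kJ
Reaction B:
  Bonds broken (reactants):
    C≡C: 1 × 809 = 809
    C-H: 2 × 425 = 850
    H-H: 2 × 428 = 856
    Σ(broken) = 2515 kJ
  Bonds formed (products):
    C-C: 1 × 343 = 343
    C-H: 6 × 425 = 2550
    Σ(formed) = 2893 kJ
  ΔH_B = 2515 − 2893 = −378 kJ
ΔH_A − ΔH_B = −4379 kJ, so reaction A has the more negative ΔH; |ΔH_A − ΔH_B| = 4379 kJ.

Reaction A, by 4379 kJ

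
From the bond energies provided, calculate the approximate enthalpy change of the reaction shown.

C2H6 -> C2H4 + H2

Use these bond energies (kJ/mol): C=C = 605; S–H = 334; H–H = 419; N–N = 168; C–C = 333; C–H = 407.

ΔH ≈ +123 kJ

Bonds broken (reactants):
  C–C: 1 × 333 = 333
  C–H: 6 × 407 = 2442
  Σ(broken) = 2775 kJ
Bonds formed (products):
  C–H: 4 × 407 = 1628
  C=C: 1 × 605 = 605
  H–H: 1 × 419 = 419
  Σ(formed) = 2652 kJ
ΔH = Σ(broken) − Σ(formed) = 2775 − 2652 = +123 kJ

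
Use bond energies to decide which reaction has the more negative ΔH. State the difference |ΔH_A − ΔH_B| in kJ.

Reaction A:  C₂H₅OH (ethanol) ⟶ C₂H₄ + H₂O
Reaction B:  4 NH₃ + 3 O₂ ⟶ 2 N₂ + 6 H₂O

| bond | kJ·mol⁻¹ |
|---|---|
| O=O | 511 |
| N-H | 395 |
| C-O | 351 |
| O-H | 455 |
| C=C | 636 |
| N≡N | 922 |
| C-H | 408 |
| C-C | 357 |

Reaction A:
  Bonds broken (reactants):
    C-C: 1 × 357 = 357
    C-H: 5 × 408 = 2040
    C-O: 1 × 351 = 351
    O-H: 1 × 455 = 455
    Σ(broken) = 3203 kJ
  Bonds formed (products):
    C-H: 4 × 408 = 1632
    C=C: 1 × 636 = 636
    O-H: 2 × 455 = 910
    Σ(formed) = 3178 kJ
  ΔH_A = 3203 − 3178 = +25 kJ
Reaction B:
  Bonds broken (reactants):
    N-H: 12 × 395 = 4740
    O=O: 3 × 511 = 1533
    Σ(broken) = 6273 kJ
  Bonds formed (products):
    N≡N: 2 × 922 = 1844
    O-H: 12 × 455 = 5460
    Σ(formed) = 7304 kJ
  ΔH_B = 6273 − 7304 = −1031 kJ
ΔH_A − ΔH_B = +1056 kJ, so reaction B has the more negative ΔH; |ΔH_A − ΔH_B| = 1056 kJ.

Reaction B, by 1056 kJ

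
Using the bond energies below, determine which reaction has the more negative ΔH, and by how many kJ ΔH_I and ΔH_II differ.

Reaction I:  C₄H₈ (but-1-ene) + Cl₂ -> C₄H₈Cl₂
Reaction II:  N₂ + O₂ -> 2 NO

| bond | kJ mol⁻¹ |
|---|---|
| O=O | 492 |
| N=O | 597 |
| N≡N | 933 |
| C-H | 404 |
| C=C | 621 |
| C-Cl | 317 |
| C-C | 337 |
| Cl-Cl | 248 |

Reaction I, by 333 kJ

Reaction I:
  Bonds broken (reactants):
    C-C: 2 × 337 = 674
    C-H: 8 × 404 = 3232
    C=C: 1 × 621 = 621
    Cl-Cl: 1 × 248 = 248
    Σ(broken) = 4775 kJ
  Bonds formed (products):
    C-C: 3 × 337 = 1011
    C-Cl: 2 × 317 = 634
    C-H: 8 × 404 = 3232
    Σ(formed) = 4877 kJ
  ΔH_I = 4775 − 4877 = −102 kJ
Reaction II:
  Bonds broken (reactants):
    N≡N: 1 × 933 = 933
    O=O: 1 × 492 = 492
    Σ(broken) = 1425 kJ
  Bonds formed (products):
    N=O: 2 × 597 = 1194
    Σ(formed) = 1194 kJ
  ΔH_II = 1425 − 1194 = +231 kJ
ΔH_I − ΔH_II = −333 kJ, so reaction I has the more negative ΔH; |ΔH_I − ΔH_II| = 333 kJ.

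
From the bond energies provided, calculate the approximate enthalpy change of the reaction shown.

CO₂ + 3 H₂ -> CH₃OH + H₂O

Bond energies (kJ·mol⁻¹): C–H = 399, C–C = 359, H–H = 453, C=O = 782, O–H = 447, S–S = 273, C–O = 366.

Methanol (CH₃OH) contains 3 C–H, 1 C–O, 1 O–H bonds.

ΔH ≈ +19 kJ

Bonds broken (reactants):
  C=O: 2 × 782 = 1564
  H–H: 3 × 453 = 1359
  Σ(broken) = 2923 kJ
Bonds formed (products):
  C–H: 3 × 399 = 1197
  C–O: 1 × 366 = 366
  O–H: 3 × 447 = 1341
  Σ(formed) = 2904 kJ
ΔH = Σ(broken) − Σ(formed) = 2923 − 2904 = +19 kJ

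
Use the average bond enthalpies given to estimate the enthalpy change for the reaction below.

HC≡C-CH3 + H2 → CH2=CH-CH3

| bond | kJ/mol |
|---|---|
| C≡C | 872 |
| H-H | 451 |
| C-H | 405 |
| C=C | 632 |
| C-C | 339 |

ΔH ≈ −119 kJ

Bonds broken (reactants):
  C≡C: 1 × 872 = 872
  C-C: 1 × 339 = 339
  C-H: 4 × 405 = 1620
  H-H: 1 × 451 = 451
  Σ(broken) = 3282 kJ
Bonds formed (products):
  C-C: 1 × 339 = 339
  C-H: 6 × 405 = 2430
  C=C: 1 × 632 = 632
  Σ(formed) = 3401 kJ
ΔH = Σ(broken) − Σ(formed) = 3282 − 3401 = −119 kJ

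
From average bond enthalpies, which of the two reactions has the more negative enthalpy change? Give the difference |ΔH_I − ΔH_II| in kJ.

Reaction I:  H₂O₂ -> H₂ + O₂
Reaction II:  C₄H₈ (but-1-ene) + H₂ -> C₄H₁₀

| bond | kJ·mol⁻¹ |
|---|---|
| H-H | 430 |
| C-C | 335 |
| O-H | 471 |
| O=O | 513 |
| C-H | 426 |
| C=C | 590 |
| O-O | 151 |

Reaction II, by 317 kJ

Reaction I:
  Bonds broken (reactants):
    O-H: 2 × 471 = 942
    O-O: 1 × 151 = 151
    Σ(broken) = 1093 kJ
  Bonds formed (products):
    H-H: 1 × 430 = 430
    O=O: 1 × 513 = 513
    Σ(formed) = 943 kJ
  ΔH_I = 1093 − 943 = +150 kJ
Reaction II:
  Bonds broken (reactants):
    C-C: 2 × 335 = 670
    C-H: 8 × 426 = 3408
    C=C: 1 × 590 = 590
    H-H: 1 × 430 = 430
    Σ(broken) = 5098 kJ
  Bonds formed (products):
    C-C: 3 × 335 = 1005
    C-H: 10 × 426 = 4260
    Σ(formed) = 5265 kJ
  ΔH_II = 5098 − 5265 = −167 kJ
ΔH_I − ΔH_II = +317 kJ, so reaction II has the more negative ΔH; |ΔH_I − ΔH_II| = 317 kJ.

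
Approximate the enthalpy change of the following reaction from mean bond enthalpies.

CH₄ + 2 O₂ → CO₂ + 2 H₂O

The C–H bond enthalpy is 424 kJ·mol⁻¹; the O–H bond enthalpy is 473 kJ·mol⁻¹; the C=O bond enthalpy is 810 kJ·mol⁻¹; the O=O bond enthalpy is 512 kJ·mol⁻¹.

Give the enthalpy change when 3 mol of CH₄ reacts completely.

Bonds broken (reactants):
  C–H: 4 × 424 = 1696
  O=O: 2 × 512 = 1024
  Σ(broken) = 2720 kJ
Bonds formed (products):
  C=O: 2 × 810 = 1620
  O–H: 4 × 473 = 1892
  Σ(formed) = 3512 kJ
ΔH = Σ(broken) − Σ(formed) = 2720 − 3512 = −792 kJ
For 3× the reaction as written: 3 × (−792) = −2376 kJ

ΔH = −2376 kJ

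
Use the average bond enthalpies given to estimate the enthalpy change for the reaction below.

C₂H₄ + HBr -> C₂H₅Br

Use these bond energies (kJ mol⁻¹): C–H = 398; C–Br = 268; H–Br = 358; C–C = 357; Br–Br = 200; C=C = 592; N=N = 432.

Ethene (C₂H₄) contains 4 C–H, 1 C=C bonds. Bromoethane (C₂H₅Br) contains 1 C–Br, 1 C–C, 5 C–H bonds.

Bonds broken (reactants):
  C–H: 4 × 398 = 1592
  C=C: 1 × 592 = 592
  H–Br: 1 × 358 = 358
  Σ(broken) = 2542 kJ
Bonds formed (products):
  C–Br: 1 × 268 = 268
  C–C: 1 × 357 = 357
  C–H: 5 × 398 = 1990
  Σ(formed) = 2615 kJ
ΔH = Σ(broken) − Σ(formed) = 2542 − 2615 = −73 kJ

ΔH ≈ −73 kJ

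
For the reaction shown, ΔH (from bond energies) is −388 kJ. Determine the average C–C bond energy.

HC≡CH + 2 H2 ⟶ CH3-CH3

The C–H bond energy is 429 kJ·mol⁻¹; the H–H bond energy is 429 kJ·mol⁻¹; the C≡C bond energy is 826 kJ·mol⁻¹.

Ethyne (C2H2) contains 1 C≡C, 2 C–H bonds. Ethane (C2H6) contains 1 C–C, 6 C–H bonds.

Let D be the C–C bond energy.
Σ(broken) = 1×826 + 2×429 + 2×429 = 2542
Σ(formed) = 1×D + 6×429 = 2574 + D
ΔH = Σ(broken) − Σ(formed) = (2542) − (2574 + D) = −32 − D
Setting this equal to −388 kJ gives D = 356 kJ/mol.

D(C–C) ≈ 356 kJ/mol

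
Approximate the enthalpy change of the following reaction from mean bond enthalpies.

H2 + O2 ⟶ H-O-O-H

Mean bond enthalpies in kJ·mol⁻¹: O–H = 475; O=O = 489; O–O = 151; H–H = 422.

Bonds broken (reactants):
  H–H: 1 × 422 = 422
  O=O: 1 × 489 = 489
  Σ(broken) = 911 kJ
Bonds formed (products):
  O–H: 2 × 475 = 950
  O–O: 1 × 151 = 151
  Σ(formed) = 1101 kJ
ΔH = Σ(broken) − Σ(formed) = 911 − 1101 = −190 kJ

ΔH ≈ −190 kJ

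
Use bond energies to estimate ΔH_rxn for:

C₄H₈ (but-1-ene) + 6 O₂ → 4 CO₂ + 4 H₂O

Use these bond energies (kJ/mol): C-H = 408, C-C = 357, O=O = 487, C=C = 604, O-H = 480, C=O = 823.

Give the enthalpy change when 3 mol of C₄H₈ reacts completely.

ΔH = −8760 kJ

Bonds broken (reactants):
  C-C: 2 × 357 = 714
  C-H: 8 × 408 = 3264
  C=C: 1 × 604 = 604
  O=O: 6 × 487 = 2922
  Σ(broken) = 7504 kJ
Bonds formed (products):
  C=O: 8 × 823 = 6584
  O-H: 8 × 480 = 3840
  Σ(formed) = 10424 kJ
ΔH = Σ(broken) − Σ(formed) = 7504 − 10424 = −2920 kJ
For 3× the reaction as written: 3 × (−2920) = −8760 kJ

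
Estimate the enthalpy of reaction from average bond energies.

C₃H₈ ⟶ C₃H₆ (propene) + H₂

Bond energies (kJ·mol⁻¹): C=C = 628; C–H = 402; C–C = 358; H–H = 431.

Bonds broken (reactants):
  C–C: 2 × 358 = 716
  C–H: 8 × 402 = 3216
  Σ(broken) = 3932 kJ
Bonds formed (products):
  C–C: 1 × 358 = 358
  C–H: 6 × 402 = 2412
  C=C: 1 × 628 = 628
  H–H: 1 × 431 = 431
  Σ(formed) = 3829 kJ
ΔH = Σ(broken) − Σ(formed) = 3932 − 3829 = +103 kJ

ΔH ≈ +103 kJ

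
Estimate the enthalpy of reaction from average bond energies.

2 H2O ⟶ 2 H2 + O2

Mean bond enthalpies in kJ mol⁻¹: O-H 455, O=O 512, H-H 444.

Bonds broken (reactants):
  O-H: 4 × 455 = 1820
  Σ(broken) = 1820 kJ
Bonds formed (products):
  H-H: 2 × 444 = 888
  O=O: 1 × 512 = 512
  Σ(formed) = 1400 kJ
ΔH = Σ(broken) − Σ(formed) = 1820 − 1400 = +420 kJ

ΔH ≈ +420 kJ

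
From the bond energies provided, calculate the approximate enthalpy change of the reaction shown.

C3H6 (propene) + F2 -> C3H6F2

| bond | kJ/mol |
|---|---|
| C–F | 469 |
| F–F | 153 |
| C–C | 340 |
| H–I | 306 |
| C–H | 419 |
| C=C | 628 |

Bonds broken (reactants):
  C–C: 1 × 340 = 340
  C–H: 6 × 419 = 2514
  C=C: 1 × 628 = 628
  F–F: 1 × 153 = 153
  Σ(broken) = 3635 kJ
Bonds formed (products):
  C–C: 2 × 340 = 680
  C–F: 2 × 469 = 938
  C–H: 6 × 419 = 2514
  Σ(formed) = 4132 kJ
ΔH = Σ(broken) − Σ(formed) = 3635 − 4132 = −497 kJ

ΔH ≈ −497 kJ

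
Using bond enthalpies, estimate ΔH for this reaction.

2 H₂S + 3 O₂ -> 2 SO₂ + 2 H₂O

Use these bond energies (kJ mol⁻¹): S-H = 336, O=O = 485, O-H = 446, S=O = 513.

Bonds broken (reactants):
  O=O: 3 × 485 = 1455
  S-H: 4 × 336 = 1344
  Σ(broken) = 2799 kJ
Bonds formed (products):
  O-H: 4 × 446 = 1784
  S=O: 4 × 513 = 2052
  Σ(formed) = 3836 kJ
ΔH = Σ(broken) − Σ(formed) = 2799 − 3836 = −1037 kJ

ΔH ≈ −1037 kJ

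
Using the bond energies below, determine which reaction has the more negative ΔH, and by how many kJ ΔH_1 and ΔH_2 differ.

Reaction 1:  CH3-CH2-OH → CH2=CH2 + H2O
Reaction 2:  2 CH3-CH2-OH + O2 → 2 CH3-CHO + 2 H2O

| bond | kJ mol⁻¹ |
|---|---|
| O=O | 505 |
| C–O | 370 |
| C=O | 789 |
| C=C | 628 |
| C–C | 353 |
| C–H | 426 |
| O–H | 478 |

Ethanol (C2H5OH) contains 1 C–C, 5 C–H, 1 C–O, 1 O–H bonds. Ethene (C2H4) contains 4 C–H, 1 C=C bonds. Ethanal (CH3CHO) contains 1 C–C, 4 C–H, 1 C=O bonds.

Reaction 1:
  Bonds broken (reactants):
    C–C: 1 × 353 = 353
    C–H: 5 × 426 = 2130
    C–O: 1 × 370 = 370
    O–H: 1 × 478 = 478
    Σ(broken) = 3331 kJ
  Bonds formed (products):
    C–H: 4 × 426 = 1704
    C=C: 1 × 628 = 628
    O–H: 2 × 478 = 956
    Σ(formed) = 3288 kJ
  ΔH_1 = 3331 − 3288 = +43 kJ
Reaction 2:
  Bonds broken (reactants):
    C–C: 2 × 353 = 706
    C–H: 10 × 426 = 4260
    C–O: 2 × 370 = 740
    O–H: 2 × 478 = 956
    O=O: 1 × 505 = 505
    Σ(broken) = 7167 kJ
  Bonds formed (products):
    C–C: 2 × 353 = 706
    C–H: 8 × 426 = 3408
    C=O: 2 × 789 = 1578
    O–H: 4 × 478 = 1912
    Σ(formed) = 7604 kJ
  ΔH_2 = 7167 − 7604 = −437 kJ
ΔH_1 − ΔH_2 = +480 kJ, so reaction 2 has the more negative ΔH; |ΔH_1 − ΔH_2| = 480 kJ.

Reaction 2, by 480 kJ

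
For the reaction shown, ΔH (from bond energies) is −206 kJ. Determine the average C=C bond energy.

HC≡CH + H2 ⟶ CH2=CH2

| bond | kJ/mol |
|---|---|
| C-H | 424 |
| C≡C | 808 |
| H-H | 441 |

D(C=C) ≈ 607 kJ/mol

Let D be the C=C bond energy.
Σ(broken) = 1×808 + 2×424 + 1×441 = 2097
Σ(formed) = 4×424 + 1×D = 1696 + D
ΔH = Σ(broken) − Σ(formed) = (2097) − (1696 + D) = +401 − D
Setting this equal to −206 kJ gives D = 607 kJ/mol.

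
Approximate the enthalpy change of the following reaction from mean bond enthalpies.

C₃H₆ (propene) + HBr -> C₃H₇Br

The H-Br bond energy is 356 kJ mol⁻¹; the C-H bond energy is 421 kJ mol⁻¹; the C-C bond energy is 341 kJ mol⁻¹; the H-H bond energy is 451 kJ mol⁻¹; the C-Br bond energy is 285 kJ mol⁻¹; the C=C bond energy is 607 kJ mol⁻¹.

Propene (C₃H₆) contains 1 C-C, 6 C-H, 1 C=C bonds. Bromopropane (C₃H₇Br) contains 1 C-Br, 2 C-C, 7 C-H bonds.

Bonds broken (reactants):
  C-C: 1 × 341 = 341
  C-H: 6 × 421 = 2526
  C=C: 1 × 607 = 607
  H-Br: 1 × 356 = 356
  Σ(broken) = 3830 kJ
Bonds formed (products):
  C-Br: 1 × 285 = 285
  C-C: 2 × 341 = 682
  C-H: 7 × 421 = 2947
  Σ(formed) = 3914 kJ
ΔH = Σ(broken) − Σ(formed) = 3830 − 3914 = −84 kJ

ΔH ≈ −84 kJ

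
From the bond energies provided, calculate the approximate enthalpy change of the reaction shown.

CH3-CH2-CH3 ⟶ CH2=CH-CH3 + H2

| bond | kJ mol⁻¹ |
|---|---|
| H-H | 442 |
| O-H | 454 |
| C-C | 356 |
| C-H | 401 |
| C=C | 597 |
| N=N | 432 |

Bonds broken (reactants):
  C-C: 2 × 356 = 712
  C-H: 8 × 401 = 3208
  Σ(broken) = 3920 kJ
Bonds formed (products):
  C-C: 1 × 356 = 356
  C-H: 6 × 401 = 2406
  C=C: 1 × 597 = 597
  H-H: 1 × 442 = 442
  Σ(formed) = 3801 kJ
ΔH = Σ(broken) − Σ(formed) = 3920 − 3801 = +119 kJ

ΔH ≈ +119 kJ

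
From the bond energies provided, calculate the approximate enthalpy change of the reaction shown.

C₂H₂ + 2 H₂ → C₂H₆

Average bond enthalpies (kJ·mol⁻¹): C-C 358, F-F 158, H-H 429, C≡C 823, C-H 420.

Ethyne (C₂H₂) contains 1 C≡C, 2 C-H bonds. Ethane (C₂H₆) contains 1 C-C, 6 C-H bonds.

ΔH ≈ −357 kJ

Bonds broken (reactants):
  C≡C: 1 × 823 = 823
  C-H: 2 × 420 = 840
  H-H: 2 × 429 = 858
  Σ(broken) = 2521 kJ
Bonds formed (products):
  C-C: 1 × 358 = 358
  C-H: 6 × 420 = 2520
  Σ(formed) = 2878 kJ
ΔH = Σ(broken) − Σ(formed) = 2521 − 2878 = −357 kJ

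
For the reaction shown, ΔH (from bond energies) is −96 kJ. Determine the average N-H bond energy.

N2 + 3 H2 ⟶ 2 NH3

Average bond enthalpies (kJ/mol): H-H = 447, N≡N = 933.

D(N-H) ≈ 395 kJ/mol

Let D be the N-H bond energy.
Σ(broken) = 3×447 + 1×933 = 2274
Σ(formed) = 6×D = 6D
ΔH = Σ(broken) − Σ(formed) = (2274) − (6D) = +2274 − 6D
Setting this equal to −96 kJ gives 6D = 2370, so D = 395 kJ/mol.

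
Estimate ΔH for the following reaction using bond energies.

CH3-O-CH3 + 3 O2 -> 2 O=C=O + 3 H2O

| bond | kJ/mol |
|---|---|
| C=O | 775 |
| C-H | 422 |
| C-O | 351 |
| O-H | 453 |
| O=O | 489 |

Bonds broken (reactants):
  C-H: 6 × 422 = 2532
  C-O: 2 × 351 = 702
  O=O: 3 × 489 = 1467
  Σ(broken) = 4701 kJ
Bonds formed (products):
  C=O: 4 × 775 = 3100
  O-H: 6 × 453 = 2718
  Σ(formed) = 5818 kJ
ΔH = Σ(broken) − Σ(formed) = 4701 − 5818 = −1117 kJ

ΔH ≈ −1117 kJ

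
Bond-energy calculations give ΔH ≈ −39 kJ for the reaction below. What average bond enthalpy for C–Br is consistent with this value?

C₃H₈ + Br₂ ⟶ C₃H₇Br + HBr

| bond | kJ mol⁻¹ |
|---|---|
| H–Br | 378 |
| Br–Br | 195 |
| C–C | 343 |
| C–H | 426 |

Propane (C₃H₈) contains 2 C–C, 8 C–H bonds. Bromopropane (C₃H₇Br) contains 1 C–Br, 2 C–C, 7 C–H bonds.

D(C–Br) ≈ 282 kJ/mol

Let D be the C–Br bond energy.
Σ(broken) = 1×195 + 2×343 + 8×426 = 4289
Σ(formed) = 1×D + 2×343 + 7×426 + 1×378 = 4046 + D
ΔH = Σ(broken) − Σ(formed) = (4289) − (4046 + D) = +243 − D
Setting this equal to −39 kJ gives D = 282 kJ/mol.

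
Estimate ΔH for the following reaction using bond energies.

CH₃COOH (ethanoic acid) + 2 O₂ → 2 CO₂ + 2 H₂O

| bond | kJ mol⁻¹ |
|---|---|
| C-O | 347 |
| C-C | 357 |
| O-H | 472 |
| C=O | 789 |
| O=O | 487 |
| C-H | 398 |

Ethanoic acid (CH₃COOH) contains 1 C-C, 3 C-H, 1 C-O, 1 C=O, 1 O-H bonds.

ΔH ≈ −911 kJ

Bonds broken (reactants):
  C-C: 1 × 357 = 357
  C-H: 3 × 398 = 1194
  C-O: 1 × 347 = 347
  C=O: 1 × 789 = 789
  O-H: 1 × 472 = 472
  O=O: 2 × 487 = 974
  Σ(broken) = 4133 kJ
Bonds formed (products):
  C=O: 4 × 789 = 3156
  O-H: 4 × 472 = 1888
  Σ(formed) = 5044 kJ
ΔH = Σ(broken) − Σ(formed) = 4133 − 5044 = −911 kJ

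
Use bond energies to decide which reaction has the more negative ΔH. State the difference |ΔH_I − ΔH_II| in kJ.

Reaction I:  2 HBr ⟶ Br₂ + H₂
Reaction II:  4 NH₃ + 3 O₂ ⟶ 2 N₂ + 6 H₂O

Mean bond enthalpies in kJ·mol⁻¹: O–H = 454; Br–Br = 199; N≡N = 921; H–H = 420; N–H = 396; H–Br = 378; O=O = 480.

Reaction II, by 1235 kJ

Reaction I:
  Bonds broken (reactants):
    H–Br: 2 × 378 = 756
    Σ(broken) = 756 kJ
  Bonds formed (products):
    Br–Br: 1 × 199 = 199
    H–H: 1 × 420 = 420
    Σ(formed) = 619 kJ
  ΔH_I = 756 − 619 = +137 kJ
Reaction II:
  Bonds broken (reactants):
    N–H: 12 × 396 = 4752
    O=O: 3 × 480 = 1440
    Σ(broken) = 6192 kJ
  Bonds formed (products):
    N≡N: 2 × 921 = 1842
    O–H: 12 × 454 = 5448
    Σ(formed) = 7290 kJ
  ΔH_II = 6192 − 7290 = −1098 kJ
ΔH_I − ΔH_II = +1235 kJ, so reaction II has the more negative ΔH; |ΔH_I − ΔH_II| = 1235 kJ.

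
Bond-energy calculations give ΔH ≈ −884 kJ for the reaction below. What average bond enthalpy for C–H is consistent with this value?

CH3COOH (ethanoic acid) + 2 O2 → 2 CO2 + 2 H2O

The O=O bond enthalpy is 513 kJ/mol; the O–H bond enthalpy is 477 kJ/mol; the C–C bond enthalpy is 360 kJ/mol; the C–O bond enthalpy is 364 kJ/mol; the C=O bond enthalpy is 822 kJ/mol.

D(C–H) ≈ 421 kJ/mol

Let D be the C–H bond energy.
Σ(broken) = 1×360 + 3×D + 1×364 + 1×822 + 1×477 + 2×513 = 3049 + 3D
Σ(formed) = 4×822 + 4×477 = 5196
ΔH = Σ(broken) − Σ(formed) = (3049 + 3D) − (5196) = −2147 + 3D
Setting this equal to −884 kJ gives 3D = 1263, so D = 421 kJ/mol.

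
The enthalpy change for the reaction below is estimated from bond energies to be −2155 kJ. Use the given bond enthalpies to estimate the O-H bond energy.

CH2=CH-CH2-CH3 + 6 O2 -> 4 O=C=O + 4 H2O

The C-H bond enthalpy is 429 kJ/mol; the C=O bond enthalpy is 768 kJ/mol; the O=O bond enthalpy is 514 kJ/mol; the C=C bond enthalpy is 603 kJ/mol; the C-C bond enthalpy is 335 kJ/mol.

D(O-H) ≈ 475 kJ/mol

Let D be the O-H bond energy.
Σ(broken) = 2×335 + 8×429 + 1×603 + 6×514 = 7789
Σ(formed) = 8×768 + 8×D = 6144 + 8D
ΔH = Σ(broken) − Σ(formed) = (7789) − (6144 + 8D) = +1645 − 8D
Setting this equal to −2155 kJ gives 8D = 3800, so D = 475 kJ/mol.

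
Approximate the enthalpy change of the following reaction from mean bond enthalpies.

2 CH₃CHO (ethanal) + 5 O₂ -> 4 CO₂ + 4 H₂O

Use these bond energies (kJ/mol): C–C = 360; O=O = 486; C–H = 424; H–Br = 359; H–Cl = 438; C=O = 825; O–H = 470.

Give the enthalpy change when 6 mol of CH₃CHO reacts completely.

Bonds broken (reactants):
  C–C: 2 × 360 = 720
  C–H: 8 × 424 = 3392
  C=O: 2 × 825 = 1650
  O=O: 5 × 486 = 2430
  Σ(broken) = 8192 kJ
Bonds formed (products):
  C=O: 8 × 825 = 6600
  O–H: 8 × 470 = 3760
  Σ(formed) = 10360 kJ
ΔH = Σ(broken) − Σ(formed) = 8192 − 10360 = −2168 kJ
For 3× the reaction as written: 3 × (−2168) = −6504 kJ

ΔH = −6504 kJ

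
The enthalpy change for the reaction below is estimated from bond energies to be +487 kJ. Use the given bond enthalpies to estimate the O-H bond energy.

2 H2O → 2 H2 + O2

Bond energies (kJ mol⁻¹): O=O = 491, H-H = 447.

D(O-H) ≈ 468 kJ/mol

Let D be the O-H bond energy.
Σ(broken) = 4×D = 4D
Σ(formed) = 2×447 + 1×491 = 1385
ΔH = Σ(broken) − Σ(formed) = (4D) − (1385) = −1385 + 4D
Setting this equal to +487 kJ gives 4D = 1872, so D = 468 kJ/mol.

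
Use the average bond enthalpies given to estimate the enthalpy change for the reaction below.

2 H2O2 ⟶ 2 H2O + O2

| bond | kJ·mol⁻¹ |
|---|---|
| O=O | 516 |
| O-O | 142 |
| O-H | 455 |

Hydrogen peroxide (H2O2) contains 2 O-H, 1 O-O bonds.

Bonds broken (reactants):
  O-H: 4 × 455 = 1820
  O-O: 2 × 142 = 284
  Σ(broken) = 2104 kJ
Bonds formed (products):
  O-H: 4 × 455 = 1820
  O=O: 1 × 516 = 516
  Σ(formed) = 2336 kJ
ΔH = Σ(broken) − Σ(formed) = 2104 − 2336 = −232 kJ

ΔH ≈ −232 kJ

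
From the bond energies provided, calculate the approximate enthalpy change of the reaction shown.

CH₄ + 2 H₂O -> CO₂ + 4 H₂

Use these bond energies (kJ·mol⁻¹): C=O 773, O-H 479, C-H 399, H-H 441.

ΔH ≈ +202 kJ

Bonds broken (reactants):
  C-H: 4 × 399 = 1596
  O-H: 4 × 479 = 1916
  Σ(broken) = 3512 kJ
Bonds formed (products):
  C=O: 2 × 773 = 1546
  H-H: 4 × 441 = 1764
  Σ(formed) = 3310 kJ
ΔH = Σ(broken) − Σ(formed) = 3512 − 3310 = +202 kJ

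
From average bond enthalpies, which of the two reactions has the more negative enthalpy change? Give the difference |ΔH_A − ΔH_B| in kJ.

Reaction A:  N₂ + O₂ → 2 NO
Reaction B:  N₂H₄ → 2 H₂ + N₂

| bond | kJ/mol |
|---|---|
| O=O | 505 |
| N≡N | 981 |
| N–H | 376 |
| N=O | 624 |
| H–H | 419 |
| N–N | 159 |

Reaction A:
  Bonds broken (reactants):
    N≡N: 1 × 981 = 981
    O=O: 1 × 505 = 505
    Σ(broken) = 1486 kJ
  Bonds formed (products):
    N=O: 2 × 624 = 1248
    Σ(formed) = 1248 kJ
  ΔH_A = 1486 − 1248 = +238 kJ
Reaction B:
  Bonds broken (reactants):
    N–H: 4 × 376 = 1504
    N–N: 1 × 159 = 159
    Σ(broken) = 1663 kJ
  Bonds formed (products):
    H–H: 2 × 419 = 838
    N≡N: 1 × 981 = 981
    Σ(formed) = 1819 kJ
  ΔH_B = 1663 − 1819 = −156 kJ
ΔH_A − ΔH_B = +394 kJ, so reaction B has the more negative ΔH; |ΔH_A − ΔH_B| = 394 kJ.

Reaction B, by 394 kJ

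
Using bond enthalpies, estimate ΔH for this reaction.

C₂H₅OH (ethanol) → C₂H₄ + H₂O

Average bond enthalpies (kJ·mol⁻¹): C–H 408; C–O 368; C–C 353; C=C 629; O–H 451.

Bonds broken (reactants):
  C–C: 1 × 353 = 353
  C–H: 5 × 408 = 2040
  C–O: 1 × 368 = 368
  O–H: 1 × 451 = 451
  Σ(broken) = 3212 kJ
Bonds formed (products):
  C–H: 4 × 408 = 1632
  C=C: 1 × 629 = 629
  O–H: 2 × 451 = 902
  Σ(formed) = 3163 kJ
ΔH = Σ(broken) − Σ(formed) = 3212 − 3163 = +49 kJ

ΔH ≈ +49 kJ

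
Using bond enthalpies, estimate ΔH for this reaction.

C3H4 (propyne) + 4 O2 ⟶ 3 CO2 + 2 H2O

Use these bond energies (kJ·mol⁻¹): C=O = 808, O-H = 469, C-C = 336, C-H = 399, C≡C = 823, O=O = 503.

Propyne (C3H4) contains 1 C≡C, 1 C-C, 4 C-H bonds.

ΔH ≈ −1957 kJ

Bonds broken (reactants):
  C≡C: 1 × 823 = 823
  C-C: 1 × 336 = 336
  C-H: 4 × 399 = 1596
  O=O: 4 × 503 = 2012
  Σ(broken) = 4767 kJ
Bonds formed (products):
  C=O: 6 × 808 = 4848
  O-H: 4 × 469 = 1876
  Σ(formed) = 6724 kJ
ΔH = Σ(broken) − Σ(formed) = 4767 − 6724 = −1957 kJ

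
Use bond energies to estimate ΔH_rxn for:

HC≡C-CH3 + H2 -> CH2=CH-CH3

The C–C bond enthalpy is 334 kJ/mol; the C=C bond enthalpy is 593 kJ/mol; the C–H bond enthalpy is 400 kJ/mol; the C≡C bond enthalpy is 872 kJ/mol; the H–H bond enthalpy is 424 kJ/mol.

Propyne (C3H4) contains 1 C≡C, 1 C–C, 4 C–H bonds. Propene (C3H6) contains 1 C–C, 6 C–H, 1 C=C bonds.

ΔH ≈ −97 kJ

Bonds broken (reactants):
  C≡C: 1 × 872 = 872
  C–C: 1 × 334 = 334
  C–H: 4 × 400 = 1600
  H–H: 1 × 424 = 424
  Σ(broken) = 3230 kJ
Bonds formed (products):
  C–C: 1 × 334 = 334
  C–H: 6 × 400 = 2400
  C=C: 1 × 593 = 593
  Σ(formed) = 3327 kJ
ΔH = Σ(broken) − Σ(formed) = 3230 − 3327 = −97 kJ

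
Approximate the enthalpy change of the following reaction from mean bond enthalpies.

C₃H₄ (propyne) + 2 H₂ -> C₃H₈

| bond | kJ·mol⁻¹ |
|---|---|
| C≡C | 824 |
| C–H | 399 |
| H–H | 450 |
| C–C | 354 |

ΔH ≈ −226 kJ

Bonds broken (reactants):
  C≡C: 1 × 824 = 824
  C–C: 1 × 354 = 354
  C–H: 4 × 399 = 1596
  H–H: 2 × 450 = 900
  Σ(broken) = 3674 kJ
Bonds formed (products):
  C–C: 2 × 354 = 708
  C–H: 8 × 399 = 3192
  Σ(formed) = 3900 kJ
ΔH = Σ(broken) − Σ(formed) = 3674 − 3900 = −226 kJ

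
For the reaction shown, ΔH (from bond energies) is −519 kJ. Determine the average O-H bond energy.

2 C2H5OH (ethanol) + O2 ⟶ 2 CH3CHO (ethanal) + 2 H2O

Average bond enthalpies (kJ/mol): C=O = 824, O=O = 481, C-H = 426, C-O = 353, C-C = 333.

Let D be the O-H bond energy.
Σ(broken) = 2×333 + 10×426 + 2×353 + 2×D + 1×481 = 6113 + 2D
Σ(formed) = 2×333 + 8×426 + 2×824 + 4×D = 5722 + 4D
ΔH = Σ(broken) − Σ(formed) = (6113 + 2D) − (5722 + 4D) = +391 − 2D
Setting this equal to −519 kJ gives 2D = 910, so D = 455 kJ/mol.

D(O-H) ≈ 455 kJ/mol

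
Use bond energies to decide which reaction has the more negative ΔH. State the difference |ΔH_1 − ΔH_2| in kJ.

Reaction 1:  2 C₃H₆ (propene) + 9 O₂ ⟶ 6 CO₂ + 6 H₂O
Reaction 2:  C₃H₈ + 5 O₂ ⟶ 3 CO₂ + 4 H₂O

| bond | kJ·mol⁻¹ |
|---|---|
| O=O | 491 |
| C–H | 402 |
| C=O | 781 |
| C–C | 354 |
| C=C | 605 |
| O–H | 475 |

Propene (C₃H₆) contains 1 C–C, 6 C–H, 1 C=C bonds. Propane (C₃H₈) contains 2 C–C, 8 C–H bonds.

Reaction 1:
  Bonds broken (reactants):
    C–C: 2 × 354 = 708
    C–H: 12 × 402 = 4824
    C=C: 2 × 605 = 1210
    O=O: 9 × 491 = 4419
    Σ(broken) = 11161 kJ
  Bonds formed (products):
    C=O: 12 × 781 = 9372
    O–H: 12 × 475 = 5700
    Σ(formed) = 15072 kJ
  ΔH_1 = 11161 − 15072 = −3911 kJ
Reaction 2:
  Bonds broken (reactants):
    C–C: 2 × 354 = 708
    C–H: 8 × 402 = 3216
    O=O: 5 × 491 = 2455
    Σ(broken) = 6379 kJ
  Bonds formed (products):
    C=O: 6 × 781 = 4686
    O–H: 8 × 475 = 3800
    Σ(formed) = 8486 kJ
  ΔH_2 = 6379 − 8486 = −2107 kJ
ΔH_1 − ΔH_2 = −1804 kJ, so reaction 1 has the more negative ΔH; |ΔH_1 − ΔH_2| = 1804 kJ.

Reaction 1, by 1804 kJ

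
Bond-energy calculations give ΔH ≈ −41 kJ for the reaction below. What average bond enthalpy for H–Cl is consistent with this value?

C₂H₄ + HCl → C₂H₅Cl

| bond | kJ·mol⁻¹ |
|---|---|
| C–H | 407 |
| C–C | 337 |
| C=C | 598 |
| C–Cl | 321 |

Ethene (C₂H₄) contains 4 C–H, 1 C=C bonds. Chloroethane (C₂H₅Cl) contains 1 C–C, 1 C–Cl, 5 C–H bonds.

D(H–Cl) ≈ 426 kJ/mol

Let D be the H–Cl bond energy.
Σ(broken) = 4×407 + 1×598 + 1×D = 2226 + D
Σ(formed) = 1×337 + 1×321 + 5×407 = 2693
ΔH = Σ(broken) − Σ(formed) = (2226 + D) − (2693) = −467 + D
Setting this equal to −41 kJ gives D = 426 kJ/mol.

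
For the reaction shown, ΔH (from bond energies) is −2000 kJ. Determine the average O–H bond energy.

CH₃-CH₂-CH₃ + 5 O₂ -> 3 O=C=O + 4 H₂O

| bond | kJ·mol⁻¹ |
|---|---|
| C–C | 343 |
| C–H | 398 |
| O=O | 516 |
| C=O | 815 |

D(O–H) ≈ 445 kJ/mol

Let D be the O–H bond energy.
Σ(broken) = 2×343 + 8×398 + 5×516 = 6450
Σ(formed) = 6×815 + 8×D = 4890 + 8D
ΔH = Σ(broken) − Σ(formed) = (6450) − (4890 + 8D) = +1560 − 8D
Setting this equal to −2000 kJ gives 8D = 3560, so D = 445 kJ/mol.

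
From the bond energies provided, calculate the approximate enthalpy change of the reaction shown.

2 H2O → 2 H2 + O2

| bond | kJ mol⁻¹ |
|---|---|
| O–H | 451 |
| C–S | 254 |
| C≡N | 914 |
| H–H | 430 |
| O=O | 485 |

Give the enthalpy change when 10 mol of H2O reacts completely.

ΔH = +2295 kJ

Bonds broken (reactants):
  O–H: 4 × 451 = 1804
  Σ(broken) = 1804 kJ
Bonds formed (products):
  H–H: 2 × 430 = 860
  O=O: 1 × 485 = 485
  Σ(formed) = 1345 kJ
ΔH = Σ(broken) − Σ(formed) = 1804 − 1345 = +459 kJ
For 5× the reaction as written: 5 × (+459) = +2295 kJ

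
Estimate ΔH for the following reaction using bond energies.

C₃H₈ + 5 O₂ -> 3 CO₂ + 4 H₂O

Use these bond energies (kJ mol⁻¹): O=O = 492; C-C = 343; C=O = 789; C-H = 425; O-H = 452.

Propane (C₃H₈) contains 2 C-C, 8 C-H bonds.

Bonds broken (reactants):
  C-C: 2 × 343 = 686
  C-H: 8 × 425 = 3400
  O=O: 5 × 492 = 2460
  Σ(broken) = 6546 kJ
Bonds formed (products):
  C=O: 6 × 789 = 4734
  O-H: 8 × 452 = 3616
  Σ(formed) = 8350 kJ
ΔH = Σ(broken) − Σ(formed) = 6546 − 8350 = −1804 kJ

ΔH ≈ −1804 kJ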